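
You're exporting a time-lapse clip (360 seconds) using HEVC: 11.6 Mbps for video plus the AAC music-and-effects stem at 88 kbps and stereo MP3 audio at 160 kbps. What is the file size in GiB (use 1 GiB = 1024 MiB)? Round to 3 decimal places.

Audio total: 88 + 160 = 248 kbps = 0.248 Mbps.
Total bitrate: 11.6 + 0.248 = 11.848 Mbps.
Stream data: 11.848 Mbps × 360 s = 4265.3 Mb.
4,265 Mb = 533,160,000 bytes ÷ 1,073,741,824 = 0.4965 GiB.

0.497 GiB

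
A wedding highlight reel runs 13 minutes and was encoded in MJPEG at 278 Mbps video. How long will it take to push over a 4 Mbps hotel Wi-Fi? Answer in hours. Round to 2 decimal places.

13 min = 780 s
File: 278.000 Mbps × 780 s = 216840.0 Mb.
At 4 Mbps: 216840.0 / 4 = 54210.0 s ≈ 15.1 hours.

15.06 hours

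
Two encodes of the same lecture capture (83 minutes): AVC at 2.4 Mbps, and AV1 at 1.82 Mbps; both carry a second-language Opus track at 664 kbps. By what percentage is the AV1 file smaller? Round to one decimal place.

83 min = 4980 s
Audio: 664 kbps = 0.664 Mbps.
AVC: 3.064 Mbps × 4980 s = 15258.7 Mb = 1.776 GiB.
AV1: 2.484 Mbps × 4980 s = 12370.3 Mb = 1.440 GiB.
Reduction: (1 − 1.440/1.776) × 100 = 18.93%.

18.9%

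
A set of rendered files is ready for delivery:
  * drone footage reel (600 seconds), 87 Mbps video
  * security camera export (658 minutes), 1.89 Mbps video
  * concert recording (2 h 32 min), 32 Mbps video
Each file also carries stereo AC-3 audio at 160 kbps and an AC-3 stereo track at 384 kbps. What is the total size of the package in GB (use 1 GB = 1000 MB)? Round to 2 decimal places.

Audio total: 160 + 384 = 544 kbps = 0.544 Mbps.
drone footage reel: 87.544 Mbps × 600 s = 52526.4 Mb
security camera export: 2.434 Mbps × 39480 s = 96094.3 Mb
concert recording: 32.544 Mbps × 9120 s = 296801.3 Mb
Total: 445422.0 Mb = 55677.8 MB.
= 55.68 GB.

55.68 GB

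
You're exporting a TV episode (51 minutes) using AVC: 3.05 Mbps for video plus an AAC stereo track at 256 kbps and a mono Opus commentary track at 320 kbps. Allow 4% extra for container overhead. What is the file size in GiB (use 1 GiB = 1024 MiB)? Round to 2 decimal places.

51 min = 3060 s
Audio total: 256 + 320 = 576 kbps = 0.576 Mbps.
Total bitrate: 3.05 + 0.576 = 3.626 Mbps.
Stream data: 3.626 Mbps × 3060 s = 11095.6 Mb.
With 4% container overhead: ×1.04.
11,539 Mb = 1,442,422,800 bytes ÷ 1,073,741,824 = 1.343 GiB.

1.34 GiB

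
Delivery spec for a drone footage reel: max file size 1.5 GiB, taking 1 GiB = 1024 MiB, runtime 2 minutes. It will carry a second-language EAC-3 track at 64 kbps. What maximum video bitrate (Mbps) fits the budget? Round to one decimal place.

Budget: 1.5 GiB = 12884.9 Mb.
2 min = 120 s
Total bitrate budget: 12884.9 Mb / 120 s = 107.374 Mbps.
Audio: 64 kbps = 0.064 Mbps.
Video: 107.374 − 0.064 = 107.310 Mbps.

107.3 Mbps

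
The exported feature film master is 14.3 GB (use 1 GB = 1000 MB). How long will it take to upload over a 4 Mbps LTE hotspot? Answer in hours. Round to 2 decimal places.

7.94 hours

File: 14.3 GB = 114400.0 Mb.
At 4 Mbps: 114400.0 / 4 = 28600.0 s ≈ 7.94 hours.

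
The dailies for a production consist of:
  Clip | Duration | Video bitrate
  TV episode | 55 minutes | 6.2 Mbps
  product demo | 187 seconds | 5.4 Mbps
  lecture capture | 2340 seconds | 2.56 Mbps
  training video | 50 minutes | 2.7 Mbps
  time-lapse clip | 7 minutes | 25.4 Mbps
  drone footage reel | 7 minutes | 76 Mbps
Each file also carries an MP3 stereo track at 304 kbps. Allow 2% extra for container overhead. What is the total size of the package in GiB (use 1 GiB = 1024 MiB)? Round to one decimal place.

Audio: 304 kbps = 0.304 Mbps.
TV episode: 6.504 Mbps × 3300 s × 1.02 = 21892.5 Mb
product demo: 5.704 Mbps × 187 s × 1.02 = 1088.0 Mb
lecture capture: 2.864 Mbps × 2340 s × 1.02 = 6835.8 Mb
training video: 3.004 Mbps × 3000 s × 1.02 = 9192.2 Mb
time-lapse clip: 25.704 Mbps × 420 s × 1.02 = 11011.6 Mb
drone footage reel: 76.304 Mbps × 420 s × 1.02 = 32688.6 Mb
Total: 82708.7 Mb = 10338.6 MB.
= 9.629 GiB.

9.6 GiB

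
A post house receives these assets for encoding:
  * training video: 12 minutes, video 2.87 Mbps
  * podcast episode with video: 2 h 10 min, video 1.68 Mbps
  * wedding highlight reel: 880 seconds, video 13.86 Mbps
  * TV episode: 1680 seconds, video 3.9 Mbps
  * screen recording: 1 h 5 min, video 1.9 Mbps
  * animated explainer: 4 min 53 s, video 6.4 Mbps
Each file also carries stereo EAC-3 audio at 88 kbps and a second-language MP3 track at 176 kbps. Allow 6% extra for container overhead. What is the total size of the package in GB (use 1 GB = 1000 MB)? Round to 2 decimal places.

6.26 GB

Audio total: 88 + 176 = 264 kbps = 0.264 Mbps.
training video: 3.134 Mbps × 720 s × 1.06 = 2391.9 Mb
podcast episode with video: 1.944 Mbps × 7800 s × 1.06 = 16073.0 Mb
wedding highlight reel: 14.124 Mbps × 880 s × 1.06 = 13174.9 Mb
TV episode: 4.164 Mbps × 1680 s × 1.06 = 7415.3 Mb
screen recording: 2.164 Mbps × 3900 s × 1.06 = 8946.0 Mb
animated explainer: 6.664 Mbps × 293 s × 1.06 = 2069.7 Mb
Total: 50070.7 Mb = 6258.8 MB.
= 6.259 GB.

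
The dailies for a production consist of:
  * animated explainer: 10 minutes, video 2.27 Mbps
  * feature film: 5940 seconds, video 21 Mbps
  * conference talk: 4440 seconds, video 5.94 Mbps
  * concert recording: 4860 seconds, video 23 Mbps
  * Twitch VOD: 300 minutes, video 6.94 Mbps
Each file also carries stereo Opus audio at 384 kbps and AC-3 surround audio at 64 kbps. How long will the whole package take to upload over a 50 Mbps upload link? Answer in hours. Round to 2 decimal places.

2.25 hours

Audio total: 384 + 64 = 448 kbps = 0.448 Mbps.
animated explainer: 2.718 Mbps × 600 s = 1630.8 Mb
feature film: 21.448 Mbps × 5940 s = 127401.1 Mb
conference talk: 6.388 Mbps × 4440 s = 28362.7 Mb
concert recording: 23.448 Mbps × 4860 s = 113957.3 Mb
Twitch VOD: 7.388 Mbps × 18000 s = 132984.0 Mb
Total: 404335.9 Mb = 50542.0 MB.
At 50 Mbps: 404335.9 / 50 = 8087 s ≈ 2.25 hours.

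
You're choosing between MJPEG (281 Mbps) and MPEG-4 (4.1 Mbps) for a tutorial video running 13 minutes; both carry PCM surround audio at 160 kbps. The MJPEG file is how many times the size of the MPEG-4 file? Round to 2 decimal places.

66.00

13 min = 780 s
Audio: 160 kbps = 0.160 Mbps.
MJPEG: 281.160 Mbps × 780 s = 219304.8 Mb = 27.413 GB.
MPEG-4: 4.260 Mbps × 780 s = 3322.8 Mb = 0.415 GB.
Ratio: 27.413 / 0.415 = 66.000.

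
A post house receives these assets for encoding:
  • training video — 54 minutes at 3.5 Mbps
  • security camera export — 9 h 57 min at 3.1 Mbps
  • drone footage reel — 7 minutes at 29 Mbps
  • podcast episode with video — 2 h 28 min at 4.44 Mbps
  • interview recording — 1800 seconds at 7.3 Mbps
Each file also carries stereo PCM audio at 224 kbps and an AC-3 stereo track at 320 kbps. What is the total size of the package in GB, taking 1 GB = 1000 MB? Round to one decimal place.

26.8 GB

Audio total: 224 + 320 = 544 kbps = 0.544 Mbps.
training video: 4.044 Mbps × 3240 s = 13102.6 Mb
security camera export: 3.644 Mbps × 35820 s = 130528.1 Mb
drone footage reel: 29.544 Mbps × 420 s = 12408.5 Mb
podcast episode with video: 4.984 Mbps × 8880 s = 44257.9 Mb
interview recording: 7.844 Mbps × 1800 s = 14119.2 Mb
Total: 214416.2 Mb = 26802.0 MB.
= 26.80 GB.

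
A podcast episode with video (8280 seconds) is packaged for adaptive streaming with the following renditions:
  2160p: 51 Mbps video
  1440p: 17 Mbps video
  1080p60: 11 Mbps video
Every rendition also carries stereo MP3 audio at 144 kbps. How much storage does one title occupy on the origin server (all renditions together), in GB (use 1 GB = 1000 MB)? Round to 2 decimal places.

Audio: 144 kbps = 0.144 Mbps.
Sum of rendition bitrates: (51+0.144) + (17+0.144) + (11+0.144) = 79.432 Mbps.
× 8280 s = 657,697 Mb = 82,212 MB = 82.21 GB.

82.21 GB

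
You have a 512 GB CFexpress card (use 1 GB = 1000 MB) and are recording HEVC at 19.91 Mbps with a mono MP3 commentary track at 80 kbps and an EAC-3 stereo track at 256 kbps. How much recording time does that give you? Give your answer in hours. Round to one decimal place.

56.2 hours

Audio total: 80 + 256 = 336 kbps = 0.336 Mbps.
Total bitrate: 19.91 + 0.336 = 20.246 Mbps.
Capacity: 512 GB = 4,096,000 Mb.
Recording time: 4,096,000 / 20.246 = 202,312 s ≈ 56.2 hours.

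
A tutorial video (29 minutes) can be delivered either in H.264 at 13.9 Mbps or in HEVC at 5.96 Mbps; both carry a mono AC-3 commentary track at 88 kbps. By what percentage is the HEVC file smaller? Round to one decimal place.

56.8%

29 min = 1740 s
Audio: 88 kbps = 0.088 Mbps.
H.264: 13.988 Mbps × 1740 s = 24339.1 Mb = 2.833 GiB.
HEVC: 6.048 Mbps × 1740 s = 10523.5 Mb = 1.225 GiB.
Reduction: (1 − 1.225/2.833) × 100 = 56.76%.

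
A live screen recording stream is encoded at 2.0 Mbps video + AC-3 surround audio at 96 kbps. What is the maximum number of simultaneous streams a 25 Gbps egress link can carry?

11927

Audio: 96 kbps = 0.096 Mbps.
Per-viewer media rate: 2.096 Mbps.
25 Gbps = 25,000 Mbps; 25,000 / 2.096 = 11927.48 → 11927 viewers.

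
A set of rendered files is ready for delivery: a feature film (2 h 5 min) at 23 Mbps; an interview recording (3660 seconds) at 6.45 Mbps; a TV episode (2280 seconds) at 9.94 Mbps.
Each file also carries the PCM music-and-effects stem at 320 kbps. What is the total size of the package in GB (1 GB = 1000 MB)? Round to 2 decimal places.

Audio: 320 kbps = 0.320 Mbps.
feature film: 23.320 Mbps × 7500 s = 174900.0 Mb
interview recording: 6.770 Mbps × 3660 s = 24778.2 Mb
TV episode: 10.260 Mbps × 2280 s = 23392.8 Mb
Total: 223071.0 Mb = 27883.9 MB.
= 27.88 GB.

27.88 GB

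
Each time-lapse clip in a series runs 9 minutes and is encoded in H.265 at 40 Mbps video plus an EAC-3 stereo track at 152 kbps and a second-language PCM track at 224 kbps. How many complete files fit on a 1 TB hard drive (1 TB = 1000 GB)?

9 min = 540 s
Audio total: 152 + 224 = 376 kbps = 0.376 Mbps.
Total bitrate: 40.376 Mbps.
Per item: 40.376 Mbps × 540 s = 21,803 Mb = 2,725 MB.
Capacity: 1 TB = 8,000,000 Mb; 366.92 items → 366 complete.

366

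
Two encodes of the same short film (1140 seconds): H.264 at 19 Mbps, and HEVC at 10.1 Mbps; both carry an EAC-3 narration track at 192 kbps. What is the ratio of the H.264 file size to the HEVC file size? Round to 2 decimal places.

Audio: 192 kbps = 0.192 Mbps.
H.264: 19.192 Mbps × 1140 s = 21878.9 Mb = 2.735 GB.
HEVC: 10.292 Mbps × 1140 s = 11732.9 Mb = 1.467 GB.
Ratio: 2.735 / 1.467 = 1.865.

1.86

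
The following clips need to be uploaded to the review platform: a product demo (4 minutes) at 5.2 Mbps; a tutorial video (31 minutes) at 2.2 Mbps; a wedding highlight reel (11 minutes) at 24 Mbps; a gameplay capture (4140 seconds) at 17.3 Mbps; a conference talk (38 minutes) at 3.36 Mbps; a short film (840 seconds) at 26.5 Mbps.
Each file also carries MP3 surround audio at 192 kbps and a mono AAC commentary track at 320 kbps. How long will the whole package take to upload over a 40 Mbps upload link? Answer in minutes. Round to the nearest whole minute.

Audio total: 192 + 320 = 512 kbps = 0.512 Mbps.
product demo: 5.712 Mbps × 240 s = 1370.9 Mb
tutorial video: 2.712 Mbps × 1860 s = 5044.3 Mb
wedding highlight reel: 24.512 Mbps × 660 s = 16177.9 Mb
gameplay capture: 17.812 Mbps × 4140 s = 73741.7 Mb
conference talk: 3.872 Mbps × 2280 s = 8828.2 Mb
short film: 27.012 Mbps × 840 s = 22690.1 Mb
Total: 127853.0 Mb = 15981.6 MB.
At 40 Mbps: 127853.0 / 40 = 3196 s ≈ 53.3 minutes.

53 minutes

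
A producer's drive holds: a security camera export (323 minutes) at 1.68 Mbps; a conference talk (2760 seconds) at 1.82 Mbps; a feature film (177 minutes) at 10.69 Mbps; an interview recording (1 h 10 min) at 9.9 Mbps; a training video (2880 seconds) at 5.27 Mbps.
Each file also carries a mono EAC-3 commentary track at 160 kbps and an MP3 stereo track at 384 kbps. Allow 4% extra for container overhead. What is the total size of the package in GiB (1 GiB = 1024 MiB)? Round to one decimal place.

27.8 GiB

Audio total: 160 + 384 = 544 kbps = 0.544 Mbps.
security camera export: 2.224 Mbps × 19380 s × 1.04 = 44825.2 Mb
conference talk: 2.364 Mbps × 2760 s × 1.04 = 6785.6 Mb
feature film: 11.234 Mbps × 10620 s × 1.04 = 124077.3 Mb
interview recording: 10.444 Mbps × 4200 s × 1.04 = 45619.4 Mb
training video: 5.814 Mbps × 2880 s × 1.04 = 17414.1 Mb
Total: 238721.6 Mb = 29840.2 MB.
= 27.79 GiB.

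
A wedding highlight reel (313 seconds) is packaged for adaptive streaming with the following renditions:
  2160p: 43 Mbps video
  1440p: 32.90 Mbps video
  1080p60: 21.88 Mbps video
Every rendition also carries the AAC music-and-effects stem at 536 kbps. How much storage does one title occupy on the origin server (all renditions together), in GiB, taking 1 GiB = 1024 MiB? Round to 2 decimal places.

3.62 GiB

Audio: 536 kbps = 0.536 Mbps.
Sum of rendition bitrates: (43+0.536) + (32.90+0.536) + (21.88+0.536) = 99.388 Mbps.
× 313 s = 31,108 Mb = 3,889 MB = 3.621 GiB.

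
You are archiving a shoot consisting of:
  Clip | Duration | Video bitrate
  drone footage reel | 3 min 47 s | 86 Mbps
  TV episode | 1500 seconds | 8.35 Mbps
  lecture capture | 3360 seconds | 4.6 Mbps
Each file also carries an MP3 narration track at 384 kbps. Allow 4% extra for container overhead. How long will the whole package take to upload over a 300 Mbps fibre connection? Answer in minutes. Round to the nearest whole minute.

Audio: 384 kbps = 0.384 Mbps.
drone footage reel: 86.384 Mbps × 227 s × 1.04 = 20393.5 Mb
TV episode: 8.734 Mbps × 1500 s × 1.04 = 13625.0 Mb
lecture capture: 4.984 Mbps × 3360 s × 1.04 = 17416.1 Mb
Total: 51434.7 Mb = 6429.3 MB.
At 300 Mbps: 51434.7 / 300 = 171 s ≈ 2.86 minutes.

3 minutes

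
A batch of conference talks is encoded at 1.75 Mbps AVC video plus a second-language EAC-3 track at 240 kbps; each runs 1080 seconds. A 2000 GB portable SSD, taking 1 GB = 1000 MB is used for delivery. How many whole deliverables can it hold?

Audio: 240 kbps = 0.240 Mbps.
Total bitrate: 1.990 Mbps.
Per item: 1.990 Mbps × 1080 s = 2,149 Mb = 268.6 MB.
Capacity: 2000 GB = 16,000,000 Mb; 7444.63 items → 7444 complete.

7444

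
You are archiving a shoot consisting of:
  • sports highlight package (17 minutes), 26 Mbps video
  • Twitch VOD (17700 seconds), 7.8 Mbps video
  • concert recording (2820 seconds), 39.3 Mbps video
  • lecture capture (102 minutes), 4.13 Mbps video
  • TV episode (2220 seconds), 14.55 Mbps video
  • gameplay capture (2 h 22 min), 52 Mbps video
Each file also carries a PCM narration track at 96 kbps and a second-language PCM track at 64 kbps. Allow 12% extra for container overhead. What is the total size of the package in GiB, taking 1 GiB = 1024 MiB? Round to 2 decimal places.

Audio total: 96 + 64 = 160 kbps = 0.160 Mbps.
sports highlight package: 26.160 Mbps × 1020 s × 1.12 = 29885.2 Mb
Twitch VOD: 7.960 Mbps × 17700 s × 1.12 = 157799.0 Mb
concert recording: 39.460 Mbps × 2820 s × 1.12 = 124630.5 Mb
lecture capture: 4.290 Mbps × 6120 s × 1.12 = 29405.4 Mb
TV episode: 14.710 Mbps × 2220 s × 1.12 = 36574.9 Mb
gameplay capture: 52.160 Mbps × 8520 s × 1.12 = 497731.6 Mb
Total: 876026.6 Mb = 109503.3 MB.
= 102.0 GiB.

101.98 GiB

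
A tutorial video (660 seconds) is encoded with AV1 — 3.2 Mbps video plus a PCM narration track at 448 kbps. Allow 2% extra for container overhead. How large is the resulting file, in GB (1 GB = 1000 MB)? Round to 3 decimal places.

0.307 GB

Audio: 448 kbps = 0.448 Mbps.
Total bitrate: 3.2 + 0.448 = 3.648 Mbps.
Stream data: 3.648 Mbps × 660 s = 2407.7 Mb.
With 2% container overhead: ×1.02.
2,456 Mb ÷ 8 = 307.0 MB → 0.307 GB.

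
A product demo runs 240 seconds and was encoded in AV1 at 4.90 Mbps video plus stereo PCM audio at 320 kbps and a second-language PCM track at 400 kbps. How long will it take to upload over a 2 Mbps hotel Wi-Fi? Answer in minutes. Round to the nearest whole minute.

Audio total: 320 + 400 = 720 kbps = 0.720 Mbps.
Total bitrate: 5.620 Mbps.
File: 5.620 Mbps × 240 s = 1348.8 Mb.
At 2 Mbps: 1348.8 / 2 = 674.4 s ≈ 11.2 minutes.

11 minutes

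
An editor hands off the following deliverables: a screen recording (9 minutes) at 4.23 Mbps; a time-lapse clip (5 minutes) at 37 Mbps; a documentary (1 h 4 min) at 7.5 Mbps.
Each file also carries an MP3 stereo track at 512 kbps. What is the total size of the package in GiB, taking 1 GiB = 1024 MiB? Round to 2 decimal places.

5.19 GiB

Audio: 512 kbps = 0.512 Mbps.
screen recording: 4.742 Mbps × 540 s = 2560.7 Mb
time-lapse clip: 37.512 Mbps × 300 s = 11253.6 Mb
documentary: 8.012 Mbps × 3840 s = 30766.1 Mb
Total: 44580.4 Mb = 5572.5 MB.
= 5.190 GiB.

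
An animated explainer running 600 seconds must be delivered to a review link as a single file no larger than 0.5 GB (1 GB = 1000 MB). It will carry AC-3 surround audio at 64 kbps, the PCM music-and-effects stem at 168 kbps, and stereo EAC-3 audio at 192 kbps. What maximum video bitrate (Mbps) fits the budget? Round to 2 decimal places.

Budget: 0.5 GB = 4000.0 Mb.
Total bitrate budget: 4000.0 Mb / 600 s = 6.667 Mbps.
Audio total: 64 + 168 + 192 = 424 kbps = 0.424 Mbps.
Video: 6.667 − 0.424 = 6.243 Mbps.

6.24 Mbps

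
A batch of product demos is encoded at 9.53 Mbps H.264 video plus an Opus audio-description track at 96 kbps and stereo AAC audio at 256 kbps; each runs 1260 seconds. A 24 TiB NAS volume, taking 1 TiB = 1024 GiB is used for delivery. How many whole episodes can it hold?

Audio total: 96 + 256 = 352 kbps = 0.352 Mbps.
Total bitrate: 9.882 Mbps.
Per item: 9.882 Mbps × 1260 s = 12,451 Mb = 1,556 MB.
Capacity: 24 TiB = 211,106,233 Mb; 16954.53 items → 16954 complete.

16954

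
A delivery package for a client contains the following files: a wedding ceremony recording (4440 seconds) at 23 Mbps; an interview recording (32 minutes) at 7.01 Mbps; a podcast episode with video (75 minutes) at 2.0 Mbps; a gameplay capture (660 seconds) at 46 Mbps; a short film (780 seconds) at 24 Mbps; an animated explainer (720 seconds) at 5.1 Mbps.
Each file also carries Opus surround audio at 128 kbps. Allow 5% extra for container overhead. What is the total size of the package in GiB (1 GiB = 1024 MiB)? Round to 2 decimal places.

Audio: 128 kbps = 0.128 Mbps.
wedding ceremony recording: 23.128 Mbps × 4440 s × 1.05 = 107822.7 Mb
interview recording: 7.138 Mbps × 1920 s × 1.05 = 14390.2 Mb
podcast episode with video: 2.128 Mbps × 4500 s × 1.05 = 10054.8 Mb
gameplay capture: 46.128 Mbps × 660 s × 1.05 = 31966.7 Mb
short film: 24.128 Mbps × 780 s × 1.05 = 19760.8 Mb
animated explainer: 5.228 Mbps × 720 s × 1.05 = 3952.4 Mb
Total: 187947.6 Mb = 23493.5 MB.
= 21.88 GiB.

21.88 GiB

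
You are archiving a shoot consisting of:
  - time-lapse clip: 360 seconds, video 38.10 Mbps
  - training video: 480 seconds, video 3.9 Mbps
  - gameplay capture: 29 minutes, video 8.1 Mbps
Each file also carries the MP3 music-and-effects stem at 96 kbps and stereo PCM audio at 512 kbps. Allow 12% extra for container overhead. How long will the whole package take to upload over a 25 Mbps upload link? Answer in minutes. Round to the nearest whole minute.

Audio total: 96 + 512 = 608 kbps = 0.608 Mbps.
time-lapse clip: 38.708 Mbps × 360 s × 1.12 = 15607.1 Mb
training video: 4.508 Mbps × 480 s × 1.12 = 2423.5 Mb
gameplay capture: 8.708 Mbps × 1740 s × 1.12 = 16970.2 Mb
Total: 35000.7 Mb = 4375.1 MB.
At 25 Mbps: 35000.7 / 25 = 1400 s ≈ 23.3 minutes.

23 minutes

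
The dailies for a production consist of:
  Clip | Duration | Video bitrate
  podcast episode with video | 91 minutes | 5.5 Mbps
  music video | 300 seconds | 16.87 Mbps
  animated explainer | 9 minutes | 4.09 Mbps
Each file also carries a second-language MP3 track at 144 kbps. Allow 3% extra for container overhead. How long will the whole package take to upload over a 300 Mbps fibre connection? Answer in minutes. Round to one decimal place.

Audio: 144 kbps = 0.144 Mbps.
podcast episode with video: 5.644 Mbps × 5460 s × 1.03 = 31740.7 Mb
music video: 17.014 Mbps × 300 s × 1.03 = 5257.3 Mb
animated explainer: 4.234 Mbps × 540 s × 1.03 = 2355.0 Mb
Total: 39353.0 Mb = 4919.1 MB.
At 300 Mbps: 39353.0 / 300 = 131 s ≈ 2.19 minutes.

2.2 minutes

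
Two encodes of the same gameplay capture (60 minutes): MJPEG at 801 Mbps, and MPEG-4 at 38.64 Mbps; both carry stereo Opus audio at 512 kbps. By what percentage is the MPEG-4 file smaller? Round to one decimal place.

95.1%

60 min = 3600 s
Audio: 512 kbps = 0.512 Mbps.
MJPEG: 801.512 Mbps × 3600 s = 2885443.2 Mb = 360.680 GB.
MPEG-4: 39.152 Mbps × 3600 s = 140947.2 Mb = 17.618 GB.
Reduction: (1 − 17.618/360.680) × 100 = 95.12%.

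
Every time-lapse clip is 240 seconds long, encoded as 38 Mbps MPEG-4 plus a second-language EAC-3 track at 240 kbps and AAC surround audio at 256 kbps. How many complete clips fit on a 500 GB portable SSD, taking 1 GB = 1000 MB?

432

Audio total: 240 + 256 = 496 kbps = 0.496 Mbps.
Total bitrate: 38.496 Mbps.
Per item: 38.496 Mbps × 240 s = 9,239 Mb = 1,155 MB.
Capacity: 500 GB = 4,000,000 Mb; 432.95 items → 432 complete.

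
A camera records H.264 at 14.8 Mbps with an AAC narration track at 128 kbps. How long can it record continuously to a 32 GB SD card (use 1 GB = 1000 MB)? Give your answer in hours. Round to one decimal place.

4.8 hours

Audio: 128 kbps = 0.128 Mbps.
Total bitrate: 14.8 + 0.128 = 14.928 Mbps.
Capacity: 32 GB = 256,000 Mb.
Recording time: 256,000 / 14.928 = 17,149 s ≈ 4.76 hours.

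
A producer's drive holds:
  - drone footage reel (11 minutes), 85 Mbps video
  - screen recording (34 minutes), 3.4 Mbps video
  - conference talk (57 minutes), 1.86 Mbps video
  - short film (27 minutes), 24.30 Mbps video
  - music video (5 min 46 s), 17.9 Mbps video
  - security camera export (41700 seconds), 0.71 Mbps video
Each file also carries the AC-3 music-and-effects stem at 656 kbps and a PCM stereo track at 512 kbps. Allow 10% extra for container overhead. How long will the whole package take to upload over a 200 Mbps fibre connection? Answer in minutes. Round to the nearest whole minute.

Audio total: 656 + 512 = 1168 kbps = 1.168 Mbps.
drone footage reel: 86.168 Mbps × 660 s × 1.10 = 62558.0 Mb
screen recording: 4.568 Mbps × 2040 s × 1.10 = 10250.6 Mb
conference talk: 3.028 Mbps × 3420 s × 1.10 = 11391.3 Mb
short film: 25.468 Mbps × 1620 s × 1.10 = 45384.0 Mb
music video: 19.068 Mbps × 346 s × 1.10 = 7257.3 Mb
security camera export: 1.878 Mbps × 41700 s × 1.10 = 86143.9 Mb
Total: 222985.0 Mb = 27873.1 MB.
At 200 Mbps: 222985.0 / 200 = 1115 s ≈ 18.6 minutes.

19 minutes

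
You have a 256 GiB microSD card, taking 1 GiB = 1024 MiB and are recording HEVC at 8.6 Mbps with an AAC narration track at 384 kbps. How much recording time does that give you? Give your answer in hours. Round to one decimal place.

68.0 hours

Audio: 384 kbps = 0.384 Mbps.
Total bitrate: 8.6 + 0.384 = 8.984 Mbps.
Capacity: 256 GiB = 2,199,023 Mb.
Recording time: 2,199,023 / 8.984 = 244,771 s ≈ 68.0 hours.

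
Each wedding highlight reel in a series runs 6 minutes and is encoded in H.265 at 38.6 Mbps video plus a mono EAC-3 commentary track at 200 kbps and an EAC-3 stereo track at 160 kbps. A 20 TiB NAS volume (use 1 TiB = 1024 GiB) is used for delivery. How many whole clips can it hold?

12542

6 min = 360 s
Audio total: 200 + 160 = 360 kbps = 0.360 Mbps.
Total bitrate: 38.960 Mbps.
Per item: 38.960 Mbps × 360 s = 14,026 Mb = 1,753 MB.
Capacity: 20 TiB = 175,921,860 Mb; 12542.91 items → 12542 complete.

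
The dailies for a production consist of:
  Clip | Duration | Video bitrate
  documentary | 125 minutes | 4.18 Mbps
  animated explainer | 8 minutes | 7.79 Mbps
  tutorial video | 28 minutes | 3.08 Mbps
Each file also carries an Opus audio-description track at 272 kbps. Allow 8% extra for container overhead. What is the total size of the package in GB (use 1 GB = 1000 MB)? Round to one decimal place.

Audio: 272 kbps = 0.272 Mbps.
documentary: 4.452 Mbps × 7500 s × 1.08 = 36061.2 Mb
animated explainer: 8.062 Mbps × 480 s × 1.08 = 4179.3 Mb
tutorial video: 3.352 Mbps × 1680 s × 1.08 = 6081.9 Mb
Total: 46322.4 Mb = 5790.3 MB.
= 5.790 GB.

5.8 GB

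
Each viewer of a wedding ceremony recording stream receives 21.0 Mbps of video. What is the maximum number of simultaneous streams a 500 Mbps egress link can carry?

23

500 Mbps = 500.0 Mbps; 500.0 / 21.000 = 23.81 → 23 viewers.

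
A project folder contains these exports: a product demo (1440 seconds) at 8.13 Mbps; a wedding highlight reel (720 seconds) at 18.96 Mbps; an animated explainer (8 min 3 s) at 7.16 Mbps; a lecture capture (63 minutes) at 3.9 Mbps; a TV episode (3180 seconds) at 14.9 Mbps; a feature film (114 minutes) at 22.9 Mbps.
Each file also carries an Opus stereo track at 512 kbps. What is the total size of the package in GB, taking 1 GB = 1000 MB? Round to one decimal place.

32.0 GB

Audio: 512 kbps = 0.512 Mbps.
product demo: 8.642 Mbps × 1440 s = 12444.5 Mb
wedding highlight reel: 19.472 Mbps × 720 s = 14019.8 Mb
animated explainer: 7.672 Mbps × 483 s = 3705.6 Mb
lecture capture: 4.412 Mbps × 3780 s = 16677.4 Mb
TV episode: 15.412 Mbps × 3180 s = 49010.2 Mb
feature film: 23.412 Mbps × 6840 s = 160138.1 Mb
Total: 255995.5 Mb = 31999.4 MB.
= 32.00 GB.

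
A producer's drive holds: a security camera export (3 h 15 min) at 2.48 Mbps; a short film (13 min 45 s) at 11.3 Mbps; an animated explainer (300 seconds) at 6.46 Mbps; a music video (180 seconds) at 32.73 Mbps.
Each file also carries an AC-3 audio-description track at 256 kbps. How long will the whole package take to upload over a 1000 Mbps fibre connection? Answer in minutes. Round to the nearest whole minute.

Audio: 256 kbps = 0.256 Mbps.
security camera export: 2.736 Mbps × 11700 s = 32011.2 Mb
short film: 11.556 Mbps × 825 s = 9533.7 Mb
animated explainer: 6.716 Mbps × 300 s = 2014.8 Mb
music video: 32.986 Mbps × 180 s = 5937.5 Mb
Total: 49497.2 Mb = 6187.1 MB.
At 1000 Mbps: 49497.2 / 1000 = 49 s ≈ 0.825 minutes.

1 minutes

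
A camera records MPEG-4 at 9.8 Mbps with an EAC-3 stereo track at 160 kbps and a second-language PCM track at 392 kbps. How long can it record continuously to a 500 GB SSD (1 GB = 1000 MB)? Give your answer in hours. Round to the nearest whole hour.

Audio total: 160 + 392 = 552 kbps = 0.552 Mbps.
Total bitrate: 9.8 + 0.552 = 10.352 Mbps.
Capacity: 500 GB = 4,000,000 Mb.
Recording time: 4,000,000 / 10.352 = 386,399 s ≈ 107 hours.

107 hours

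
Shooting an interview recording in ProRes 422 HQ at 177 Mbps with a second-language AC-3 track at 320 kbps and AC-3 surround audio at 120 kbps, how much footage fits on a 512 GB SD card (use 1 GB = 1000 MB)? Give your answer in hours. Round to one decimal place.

Audio total: 320 + 120 = 440 kbps = 0.440 Mbps.
Total bitrate: 177 + 0.440 = 177.440 Mbps.
Capacity: 512 GB = 4,096,000 Mb.
Recording time: 4,096,000 / 177.440 = 23,084 s ≈ 6.41 hours.

6.4 hours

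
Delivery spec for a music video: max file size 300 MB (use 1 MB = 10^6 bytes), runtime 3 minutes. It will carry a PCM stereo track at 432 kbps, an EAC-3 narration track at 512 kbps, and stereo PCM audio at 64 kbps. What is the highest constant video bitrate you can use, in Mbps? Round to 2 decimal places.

12.33 Mbps

Budget: 300 MB = 2400.0 Mb.
3 min = 180 s
Total bitrate budget: 2400.0 Mb / 180 s = 13.333 Mbps.
Audio total: 432 + 512 + 64 = 1008 kbps = 1.008 Mbps.
Video: 13.333 − 1.008 = 12.325 Mbps.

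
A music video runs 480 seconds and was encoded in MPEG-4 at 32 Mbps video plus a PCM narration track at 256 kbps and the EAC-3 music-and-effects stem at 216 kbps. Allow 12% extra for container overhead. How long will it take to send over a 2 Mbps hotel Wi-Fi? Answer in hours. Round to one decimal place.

2.4 hours

Audio total: 256 + 216 = 472 kbps = 0.472 Mbps.
Total bitrate: 32.472 Mbps.
File: 32.472 Mbps × 480 s = 15586.6 Mb.
With 12% container overhead: ×1.12. → 17456.9 Mb.
At 2 Mbps: 17456.9 / 2 = 8728.5 s ≈ 2.42 hours.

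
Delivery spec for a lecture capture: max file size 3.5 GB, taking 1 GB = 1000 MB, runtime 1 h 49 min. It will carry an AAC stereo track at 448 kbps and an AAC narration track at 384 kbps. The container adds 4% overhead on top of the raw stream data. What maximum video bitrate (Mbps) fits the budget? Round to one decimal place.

3.3 Mbps

Budget: 3.5 GB = 28000.0 Mb.
Stream payload after overhead: 28000.0 / 1.04 = 26923.1 Mb.
1 h 49 min = 109 min = 6540 s
Total bitrate budget: 26923.1 Mb / 6540 s = 4.117 Mbps.
Audio total: 448 + 384 = 832 kbps = 0.832 Mbps.
Video: 4.117 − 0.832 = 3.285 Mbps.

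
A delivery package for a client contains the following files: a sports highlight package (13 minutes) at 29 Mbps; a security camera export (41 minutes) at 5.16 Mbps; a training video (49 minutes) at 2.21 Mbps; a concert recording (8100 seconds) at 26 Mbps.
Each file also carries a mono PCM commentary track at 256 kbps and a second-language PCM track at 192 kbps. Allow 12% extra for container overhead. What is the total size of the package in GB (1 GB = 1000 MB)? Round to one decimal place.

Audio total: 256 + 192 = 448 kbps = 0.448 Mbps.
sports highlight package: 29.448 Mbps × 780 s × 1.12 = 25725.8 Mb
security camera export: 5.608 Mbps × 2460 s × 1.12 = 15451.2 Mb
training video: 2.658 Mbps × 2940 s × 1.12 = 8752.3 Mb
concert recording: 26.448 Mbps × 8100 s × 1.12 = 239936.3 Mb
Total: 289865.5 Mb = 36233.2 MB.
= 36.23 GB.

36.2 GB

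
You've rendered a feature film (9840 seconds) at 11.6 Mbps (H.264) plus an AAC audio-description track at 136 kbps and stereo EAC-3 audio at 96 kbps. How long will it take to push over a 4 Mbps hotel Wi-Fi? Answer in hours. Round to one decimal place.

8.1 hours

Audio total: 136 + 96 = 232 kbps = 0.232 Mbps.
Total bitrate: 11.832 Mbps.
File: 11.832 Mbps × 9840 s = 116426.9 Mb.
At 4 Mbps: 116426.9 / 4 = 29106.7 s ≈ 8.09 hours.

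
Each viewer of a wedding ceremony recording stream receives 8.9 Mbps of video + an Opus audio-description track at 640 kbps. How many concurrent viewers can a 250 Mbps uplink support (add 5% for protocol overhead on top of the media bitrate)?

Audio: 640 kbps = 0.640 Mbps.
Per-viewer media rate: 9.540 Mbps.
On the wire with 5% overhead: 10.017 Mbps.
250 Mbps = 250.0 Mbps; 250.0 / 10.017 = 24.96 → 24 viewers.

24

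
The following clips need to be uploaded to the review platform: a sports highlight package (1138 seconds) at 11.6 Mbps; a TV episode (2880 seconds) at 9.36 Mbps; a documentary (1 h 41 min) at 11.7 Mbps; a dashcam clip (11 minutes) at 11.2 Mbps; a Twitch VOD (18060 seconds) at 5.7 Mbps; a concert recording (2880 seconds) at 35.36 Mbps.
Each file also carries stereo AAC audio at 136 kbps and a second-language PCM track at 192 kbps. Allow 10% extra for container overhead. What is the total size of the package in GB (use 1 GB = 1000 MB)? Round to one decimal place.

Audio total: 136 + 192 = 328 kbps = 0.328 Mbps.
sports highlight package: 11.928 Mbps × 1138 s × 1.10 = 14931.5 Mb
TV episode: 9.688 Mbps × 2880 s × 1.10 = 30691.6 Mb
documentary: 12.028 Mbps × 6060 s × 1.10 = 80178.6 Mb
dashcam clip: 11.528 Mbps × 660 s × 1.10 = 8369.3 Mb
Twitch VOD: 6.028 Mbps × 18060 s × 1.10 = 119752.2 Mb
concert recording: 35.688 Mbps × 2880 s × 1.10 = 113059.6 Mb
Total: 366982.9 Mb = 45872.9 MB.
= 45.87 GB.

45.9 GB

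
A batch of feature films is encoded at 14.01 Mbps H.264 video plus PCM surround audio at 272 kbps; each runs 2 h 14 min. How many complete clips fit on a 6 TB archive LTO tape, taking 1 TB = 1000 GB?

418

2 h 14 min = 134 min = 8040 s
Audio: 272 kbps = 0.272 Mbps.
Total bitrate: 14.282 Mbps.
Per item: 14.282 Mbps × 8040 s = 114,827 Mb = 14,353 MB.
Capacity: 6 TB = 48,000,000 Mb; 418.02 items → 418 complete.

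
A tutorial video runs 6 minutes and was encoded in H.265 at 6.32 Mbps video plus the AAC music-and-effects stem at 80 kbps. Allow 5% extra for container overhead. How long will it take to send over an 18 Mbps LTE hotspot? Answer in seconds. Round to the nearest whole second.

6 min = 360 s
Audio: 80 kbps = 0.080 Mbps.
Total bitrate: 6.400 Mbps.
File: 6.400 Mbps × 360 s = 2304.0 Mb.
With 5% container overhead: ×1.05. → 2419.2 Mb.
At 18 Mbps: 2419.2 / 18 = 134.4 s ≈ 134 seconds.

134 seconds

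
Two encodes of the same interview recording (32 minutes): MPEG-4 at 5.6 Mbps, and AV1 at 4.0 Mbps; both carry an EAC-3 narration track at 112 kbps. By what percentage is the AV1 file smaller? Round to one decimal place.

28.0%

32 min = 1920 s
Audio: 112 kbps = 0.112 Mbps.
MPEG-4: 5.712 Mbps × 1920 s = 10967.0 Mb = 1.371 GB.
AV1: 4.112 Mbps × 1920 s = 7895.0 Mb = 0.987 GB.
Reduction: (1 − 0.987/1.371) × 100 = 28.01%.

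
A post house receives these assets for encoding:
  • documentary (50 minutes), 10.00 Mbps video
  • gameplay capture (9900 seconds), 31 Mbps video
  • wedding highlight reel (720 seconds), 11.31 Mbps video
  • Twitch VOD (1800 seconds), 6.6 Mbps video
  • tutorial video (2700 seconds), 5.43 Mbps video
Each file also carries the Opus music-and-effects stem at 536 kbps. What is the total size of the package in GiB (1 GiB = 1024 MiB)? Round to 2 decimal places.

44.39 GiB

Audio: 536 kbps = 0.536 Mbps.
documentary: 10.536 Mbps × 3000 s = 31608.0 Mb
gameplay capture: 31.536 Mbps × 9900 s = 312206.4 Mb
wedding highlight reel: 11.846 Mbps × 720 s = 8529.1 Mb
Twitch VOD: 7.136 Mbps × 1800 s = 12844.8 Mb
tutorial video: 5.966 Mbps × 2700 s = 16108.2 Mb
Total: 381296.5 Mb = 47662.1 MB.
= 44.39 GiB.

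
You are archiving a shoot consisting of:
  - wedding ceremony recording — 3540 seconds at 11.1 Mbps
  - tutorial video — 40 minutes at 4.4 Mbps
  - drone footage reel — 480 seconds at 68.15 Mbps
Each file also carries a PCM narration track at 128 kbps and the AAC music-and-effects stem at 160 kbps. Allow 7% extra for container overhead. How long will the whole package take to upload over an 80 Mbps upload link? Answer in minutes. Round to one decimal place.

Audio total: 128 + 160 = 288 kbps = 0.288 Mbps.
wedding ceremony recording: 11.388 Mbps × 3540 s × 1.07 = 43135.5 Mb
tutorial video: 4.688 Mbps × 2400 s × 1.07 = 12038.8 Mb
drone footage reel: 68.438 Mbps × 480 s × 1.07 = 35149.8 Mb
Total: 90324.0 Mb = 11290.5 MB.
At 80 Mbps: 90324.0 / 80 = 1129 s ≈ 18.8 minutes.

18.8 minutes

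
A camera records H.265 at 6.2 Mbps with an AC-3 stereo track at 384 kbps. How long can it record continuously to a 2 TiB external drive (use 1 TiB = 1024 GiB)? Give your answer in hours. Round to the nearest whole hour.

742 hours

Audio: 384 kbps = 0.384 Mbps.
Total bitrate: 6.2 + 0.384 = 6.584 Mbps.
Capacity: 2 TiB = 17,592,186 Mb.
Recording time: 17,592,186 / 6.584 = 2,671,960 s ≈ 742 hours.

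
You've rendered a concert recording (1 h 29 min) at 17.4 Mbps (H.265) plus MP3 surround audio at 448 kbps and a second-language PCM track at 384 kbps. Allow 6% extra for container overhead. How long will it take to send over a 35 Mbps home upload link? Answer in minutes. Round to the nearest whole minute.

1 h 29 min = 89 min = 5340 s
Audio total: 448 + 384 = 832 kbps = 0.832 Mbps.
Total bitrate: 18.232 Mbps.
File: 18.232 Mbps × 5340 s = 97358.9 Mb.
With 6% container overhead: ×1.06. → 103200.4 Mb.
At 35 Mbps: 103200.4 / 35 = 2948.6 s ≈ 49.1 minutes.

49 minutes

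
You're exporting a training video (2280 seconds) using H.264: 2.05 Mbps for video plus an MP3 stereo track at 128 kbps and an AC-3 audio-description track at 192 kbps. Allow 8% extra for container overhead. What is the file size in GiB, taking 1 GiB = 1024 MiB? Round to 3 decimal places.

Audio total: 128 + 192 = 320 kbps = 0.320 Mbps.
Total bitrate: 2.05 + 0.320 = 2.370 Mbps.
Stream data: 2.370 Mbps × 2280 s = 5403.6 Mb.
With 8% container overhead: ×1.08.
5,836 Mb = 729,486,000 bytes ÷ 1,073,741,824 = 0.6794 GiB.

0.679 GiB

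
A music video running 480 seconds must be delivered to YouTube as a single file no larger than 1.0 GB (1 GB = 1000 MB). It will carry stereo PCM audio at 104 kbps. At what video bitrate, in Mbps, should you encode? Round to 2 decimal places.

Budget: 1.0 GB = 8000.0 Mb.
Total bitrate budget: 8000.0 Mb / 480 s = 16.667 Mbps.
Audio: 104 kbps = 0.104 Mbps.
Video: 16.667 − 0.104 = 16.563 Mbps.

16.56 Mbps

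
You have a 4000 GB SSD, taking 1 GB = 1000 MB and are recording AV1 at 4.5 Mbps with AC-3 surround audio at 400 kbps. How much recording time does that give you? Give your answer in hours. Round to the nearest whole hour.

1814 hours

Audio: 400 kbps = 0.400 Mbps.
Total bitrate: 4.5 + 0.400 = 4.900 Mbps.
Capacity: 4000 GB = 32,000,000 Mb.
Recording time: 32,000,000 / 4.900 = 6,530,612 s ≈ 1,814 hours.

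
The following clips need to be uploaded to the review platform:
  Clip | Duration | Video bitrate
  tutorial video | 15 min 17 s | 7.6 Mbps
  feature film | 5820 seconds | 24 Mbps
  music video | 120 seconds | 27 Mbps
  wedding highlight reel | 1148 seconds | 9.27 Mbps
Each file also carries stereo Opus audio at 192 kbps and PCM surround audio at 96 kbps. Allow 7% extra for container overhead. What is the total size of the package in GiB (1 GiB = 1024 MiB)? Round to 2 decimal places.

Audio total: 192 + 96 = 288 kbps = 0.288 Mbps.
tutorial video: 7.888 Mbps × 917 s × 1.07 = 7739.6 Mb
feature film: 24.288 Mbps × 5820 s × 1.07 = 151251.1 Mb
music video: 27.288 Mbps × 120 s × 1.07 = 3503.8 Mb
wedding highlight reel: 9.558 Mbps × 1148 s × 1.07 = 11740.7 Mb
Total: 174235.2 Mb = 21779.4 MB.
= 20.28 GiB.

20.28 GiB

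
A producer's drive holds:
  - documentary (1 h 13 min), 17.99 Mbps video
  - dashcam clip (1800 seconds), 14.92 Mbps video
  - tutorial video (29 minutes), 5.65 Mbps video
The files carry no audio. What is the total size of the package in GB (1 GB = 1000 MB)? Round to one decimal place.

14.4 GB

documentary: 17.990 Mbps × 4380 s = 78796.2 Mb
dashcam clip: 14.920 Mbps × 1800 s = 26856.0 Mb
tutorial video: 5.650 Mbps × 1740 s = 9831.0 Mb
Total: 115483.2 Mb = 14435.4 MB.
= 14.44 GB.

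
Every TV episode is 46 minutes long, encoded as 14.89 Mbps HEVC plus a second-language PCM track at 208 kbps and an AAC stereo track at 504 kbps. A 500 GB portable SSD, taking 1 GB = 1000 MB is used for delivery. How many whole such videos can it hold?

46 min = 2760 s
Audio total: 208 + 504 = 712 kbps = 0.712 Mbps.
Total bitrate: 15.602 Mbps.
Per item: 15.602 Mbps × 2760 s = 43,062 Mb = 5,383 MB.
Capacity: 500 GB = 4,000,000 Mb; 92.89 items → 92 complete.

92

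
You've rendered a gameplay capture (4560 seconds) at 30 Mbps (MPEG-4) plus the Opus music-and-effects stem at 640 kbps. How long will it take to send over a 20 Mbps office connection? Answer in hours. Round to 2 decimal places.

1.94 hours

Audio: 640 kbps = 0.640 Mbps.
Total bitrate: 30.640 Mbps.
File: 30.640 Mbps × 4560 s = 139718.4 Mb.
At 20 Mbps: 139718.4 / 20 = 6985.9 s ≈ 1.94 hours.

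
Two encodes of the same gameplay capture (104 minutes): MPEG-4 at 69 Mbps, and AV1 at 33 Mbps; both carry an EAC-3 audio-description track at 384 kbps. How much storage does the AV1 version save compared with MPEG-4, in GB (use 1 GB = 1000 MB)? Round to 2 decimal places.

28.08 GB

104 min = 6240 s
Audio: 384 kbps = 0.384 Mbps.
MPEG-4: 69.384 Mbps × 6240 s = 432956.2 Mb = 54.120 GB.
AV1: 33.384 Mbps × 6240 s = 208316.2 Mb = 26.040 GB.
Saving: 54.120 − 26.040 = 28.080 GB.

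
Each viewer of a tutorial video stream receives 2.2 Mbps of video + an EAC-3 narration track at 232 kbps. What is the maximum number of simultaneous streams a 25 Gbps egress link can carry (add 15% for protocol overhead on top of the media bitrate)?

Audio: 232 kbps = 0.232 Mbps.
Per-viewer media rate: 2.432 Mbps.
On the wire with 15% overhead: 2.797 Mbps.
25 Gbps = 25,000 Mbps; 25,000 / 2.797 = 8938.79 → 8938 viewers.

8938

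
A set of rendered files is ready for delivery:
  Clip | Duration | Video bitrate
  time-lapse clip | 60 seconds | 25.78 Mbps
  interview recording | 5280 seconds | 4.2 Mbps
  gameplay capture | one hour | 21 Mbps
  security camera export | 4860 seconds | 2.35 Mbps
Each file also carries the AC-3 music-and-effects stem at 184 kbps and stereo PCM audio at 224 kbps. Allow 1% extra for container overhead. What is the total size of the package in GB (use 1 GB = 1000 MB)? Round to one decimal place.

14.7 GB

Audio total: 184 + 224 = 408 kbps = 0.408 Mbps.
time-lapse clip: 26.188 Mbps × 60 s × 1.01 = 1587.0 Mb
interview recording: 4.608 Mbps × 5280 s × 1.01 = 24573.5 Mb
gameplay capture: 21.408 Mbps × 3600 s × 1.01 = 77839.5 Mb
security camera export: 2.758 Mbps × 4860 s × 1.01 = 13537.9 Mb
Total: 117537.9 Mb = 14692.2 MB.
= 14.69 GB.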